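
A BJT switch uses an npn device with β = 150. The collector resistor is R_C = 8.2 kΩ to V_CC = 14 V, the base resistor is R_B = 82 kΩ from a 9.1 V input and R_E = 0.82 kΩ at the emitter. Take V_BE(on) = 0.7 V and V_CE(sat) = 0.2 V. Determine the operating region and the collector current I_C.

saturation; I_C ≈ 1.5 mA

Assume active: I_B = (9.1 − 0.7)/(82 + 151×0.82) = 0.0408 mA, I_C = β·I_B = 6.12 mA.
Then V_CE = 14 − 6.12×8.2 − 6.16×0.82 = -41.3 V < 0.2 V — the active assumption fails.
Re-solve with V_CE = 0.2 V. KCL at the emitter: V_E/R_E = (V_BB−0.7−V_E)/R_B + (V_CC−0.2−V_E)/R_C, giving V_E = 1.32 V.
I_C = (V_CC − 0.2 − V_E)/R_C = (13.8 − 1.32)/8.2 = 1.52 mA.
Check: I_B = (8.4 − 1.32)/82 = 0.0864 mA, and β·I_B = 13 mA > I_C, confirming saturation.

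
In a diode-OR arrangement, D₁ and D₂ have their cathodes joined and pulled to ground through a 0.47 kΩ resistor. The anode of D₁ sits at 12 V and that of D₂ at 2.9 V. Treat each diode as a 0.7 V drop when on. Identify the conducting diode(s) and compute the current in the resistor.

Only D₁ conducts; I_R ≈ 24 mA

Assume both conduct. Then node N would need to be at both 12−0.7 = 11.3 V and 2.9−0.7 = 2.2 V, which is impossible.
Assume only D₁ conducts: V_N = 12 − 0.7 = 11.3 V, so I_R = 11.3/0.47 = 24 mA.
Check D₂: its anode-to-cathode voltage is 2.9 − 11.3 = -8.4 V < 0.7 V, so it is off. The assumption is consistent.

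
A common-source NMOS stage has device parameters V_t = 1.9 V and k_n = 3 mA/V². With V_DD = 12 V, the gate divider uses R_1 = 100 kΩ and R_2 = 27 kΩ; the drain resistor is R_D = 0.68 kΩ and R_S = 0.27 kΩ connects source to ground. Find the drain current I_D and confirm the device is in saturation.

V_G = V_DD·R_2/(R_1+R_2) = 12×27/127 = 2.55 V.
Assume saturation: I_D = (k_n/2)(V_GS − V_t)² with V_GS = V_G − I_D·R_S = 2.55 − 0.27·I_D.
Substituting gives 0.109·I_D² − 1.53·I_D + 0.636 = 0, with roots I_D = 0.43 or 13.5 mA.
The root I_D = 13.5 mA gives V_GS = -1.1 V ≤ V_t, so take I_D = 0.43 mA.
Then V_GS = 2.44 V and V_DS = V_DD − I_D(R_D+R_S) = 12 − 0.43×0.95 = 11.6 V.
Saturation requires V_DS ≥ V_GS − V_t = 0.535 V; 11.6 ≥ 0.535 ✓.

I_D ≈ 0.43 mA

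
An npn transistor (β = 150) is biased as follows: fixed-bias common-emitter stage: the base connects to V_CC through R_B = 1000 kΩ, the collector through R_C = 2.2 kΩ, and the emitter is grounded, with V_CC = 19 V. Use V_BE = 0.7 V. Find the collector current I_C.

Base loop: V_CC = I_B·R_B + V_BE, so I_B = (19 − 0.7)/1000 kΩ = 0.0183 mA.
In the active region I_C = β·I_B = 150 × 0.0183 = 2.75 mA.
Collector loop: V_CE = V_CC − I_C·R_C = 19 − 2.75×2.2 = 13 V.
Since V_CE = 13 V > V_CE(sat) ≈ 0.2 V, the transistor is in the active region as assumed.

I_C ≈ 2.7 mA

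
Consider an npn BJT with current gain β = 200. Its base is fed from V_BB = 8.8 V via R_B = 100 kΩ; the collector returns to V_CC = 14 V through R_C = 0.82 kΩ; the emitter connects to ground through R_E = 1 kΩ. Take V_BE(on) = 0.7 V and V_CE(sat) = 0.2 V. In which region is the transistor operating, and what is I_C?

active; I_C ≈ 5.4 mA

Assume active. Base-emitter loop: I_B = (V_BB − V_BE)/(R_B + (β+1)R_E) = (8.8 − 0.7)/(100 + 201×1) = 0.0269 mA.
I_C = β·I_B = 200×0.0269 = 5.38 mA.
V_CE = V_CC − I_C·R_C − I_E·R_E = 14 − 5.38×0.82 − 5.41×1 = 4.18 V > V_CE(sat), so the active-region assumption holds.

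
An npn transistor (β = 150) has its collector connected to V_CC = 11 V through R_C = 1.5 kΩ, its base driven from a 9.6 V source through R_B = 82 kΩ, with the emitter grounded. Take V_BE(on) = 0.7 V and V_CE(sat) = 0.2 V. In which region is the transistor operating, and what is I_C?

Assume active: I_B = (9.6 − 0.7)/82 = 0.109 mA, giving I_C = β·I_B = 16.3 mA.
But then V_CE = 11 − 16.3×1.5 = -13.4 V < V_CE(sat) = 0.2 V — impossible in the active region.
So the transistor is saturated. With V_CE = 0.2 V, I_C = (V_CC − 0.2)/R_C = 10.8/1.5 = 7.2 mA.
Check: β·I_B = 16.3 mA > I_C = 7.2 mA, confirming saturation.

saturation; I_C ≈ 7.2 mA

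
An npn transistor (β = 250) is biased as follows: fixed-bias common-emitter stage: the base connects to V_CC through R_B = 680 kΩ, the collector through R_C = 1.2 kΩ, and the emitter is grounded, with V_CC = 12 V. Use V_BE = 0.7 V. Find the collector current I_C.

I_C ≈ 4.2 mA

Base loop: V_CC = I_B·R_B + V_BE, so I_B = (12 − 0.7)/680 kΩ = 0.0166 mA.
In the active region I_C = β·I_B = 250 × 0.0166 = 4.15 mA.
Collector loop: V_CE = V_CC − I_C·R_C = 12 − 4.15×1.2 = 7.01 V.
Since V_CE = 7.01 V > V_CE(sat) ≈ 0.2 V, the transistor is in the active region as assumed.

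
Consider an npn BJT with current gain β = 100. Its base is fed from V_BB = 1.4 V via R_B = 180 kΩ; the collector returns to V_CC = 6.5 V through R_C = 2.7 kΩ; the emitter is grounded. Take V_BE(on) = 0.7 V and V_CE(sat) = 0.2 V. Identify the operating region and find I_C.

Assume active. Base-emitter loop: I_B = (V_BB − V_BE)/R_B = (1.4 − 0.7)/180 = 0.00389 mA.
I_C = β·I_B = 100×0.00389 = 0.389 mA.
V_CE = V_CC − I_C·R_C = 6.5 − 0.389×2.7 = 5.45 V > V_CE(sat), so the active-region assumption holds.

active; I_C ≈ 0.39 mA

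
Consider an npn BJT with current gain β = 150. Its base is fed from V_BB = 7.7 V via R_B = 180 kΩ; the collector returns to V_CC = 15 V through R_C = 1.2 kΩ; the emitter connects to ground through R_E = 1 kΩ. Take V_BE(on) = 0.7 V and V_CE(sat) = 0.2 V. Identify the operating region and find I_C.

Assume active. Base-emitter loop: I_B = (V_BB − V_BE)/(R_B + (β+1)R_E) = (7.7 − 0.7)/(180 + 151×1) = 0.0211 mA.
I_C = β·I_B = 150×0.0211 = 3.17 mA.
V_CE = V_CC − I_C·R_C − I_E·R_E = 15 − 3.17×1.2 − 3.19×1 = 8 V > V_CE(sat), so the active-region assumption holds.

active; I_C ≈ 3.2 mA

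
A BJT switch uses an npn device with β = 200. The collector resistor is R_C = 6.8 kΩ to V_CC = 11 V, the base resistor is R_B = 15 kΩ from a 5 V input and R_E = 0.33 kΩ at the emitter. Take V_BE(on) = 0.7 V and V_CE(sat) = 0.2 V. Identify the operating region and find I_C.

Assume active: I_B = (5 − 0.7)/(15 + 201×0.33) = 0.0529 mA, I_C = β·I_B = 10.6 mA.
Then V_CE = 11 − 10.6×6.8 − 10.6×0.33 = -64.4 V < 0.2 V — the active assumption fails.
Re-solve with V_CE = 0.2 V. KCL at the emitter: V_E/R_E = (V_BB−0.7−V_E)/R_B + (V_CC−0.2−V_E)/R_C, giving V_E = 0.578 V.
I_C = (V_CC − 0.2 − V_E)/R_C = (10.8 − 0.578)/6.8 = 1.5 mA.
Check: I_B = (4.3 − 0.578)/15 = 0.248 mA, and β·I_B = 49.6 mA > I_C, confirming saturation.

saturation; I_C ≈ 1.5 mA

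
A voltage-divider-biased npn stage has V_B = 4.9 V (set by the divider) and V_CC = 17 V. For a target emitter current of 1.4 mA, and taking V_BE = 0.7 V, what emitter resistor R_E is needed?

V_E = V_B − V_BE = 4.9 − 0.7 = 4.2 V.
R_E = V_E / I_E = 4.2 / 1.4 = 3 kΩ.

R_E ≈ 3 kΩ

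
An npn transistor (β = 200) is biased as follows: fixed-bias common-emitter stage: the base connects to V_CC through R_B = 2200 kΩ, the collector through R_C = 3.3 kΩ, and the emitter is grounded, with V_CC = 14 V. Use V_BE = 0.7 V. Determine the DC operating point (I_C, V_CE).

Base loop: V_CC = I_B·R_B + V_BE, so I_B = (14 − 0.7)/2200 kΩ = 0.00605 mA.
In the active region I_C = β·I_B = 200 × 0.00605 = 1.21 mA.
Collector loop: V_CE = V_CC − I_C·R_C = 14 − 1.21×3.3 = 10 V.
Since V_CE = 10 V > V_CE(sat) ≈ 0.2 V, the transistor is in the active region as assumed.

I_C ≈ 1.2 mA, V_CE ≈ 10 V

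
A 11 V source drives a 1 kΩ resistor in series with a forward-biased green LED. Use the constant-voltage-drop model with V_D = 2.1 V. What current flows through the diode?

I ≈ 8.9 mA

KVL around the loop: 11 = V_D + I·R = 2.1 + I × 1 kΩ.
So I = (11 − 2.1) / 1 kΩ = 8.9 / 1 = 8.9 mA.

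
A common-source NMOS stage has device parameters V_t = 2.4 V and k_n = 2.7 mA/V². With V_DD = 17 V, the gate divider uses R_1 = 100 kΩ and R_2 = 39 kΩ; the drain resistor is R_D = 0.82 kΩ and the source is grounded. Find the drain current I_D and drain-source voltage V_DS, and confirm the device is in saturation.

I_D ≈ 7.6 mA, V_DS ≈ 11 V

V_G = V_DD·R_2/(R_1+R_2) = 17×39/139 = 4.77 V. With the source grounded, V_GS = V_G = 4.77 V.
Assume saturation: I_D = (k_n/2)(V_GS − V_t)² = (2.7/2)×(4.77 − 2.4)² = 1.35×2.37² = 7.58 mA.
V_DS = V_DD − I_D·R_D = 17 − 7.58×0.82 = 10.8 V.
Saturation requires V_DS ≥ V_GS − V_t = 2.37 V; 10.8 ≥ 2.37 ✓.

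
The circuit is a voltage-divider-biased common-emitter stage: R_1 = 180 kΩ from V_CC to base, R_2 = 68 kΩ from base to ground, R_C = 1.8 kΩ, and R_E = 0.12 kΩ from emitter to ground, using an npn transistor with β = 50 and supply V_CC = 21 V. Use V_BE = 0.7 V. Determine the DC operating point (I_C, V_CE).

Thevenize the base divider: V_Th = V_CC·R_2/(R_1+R_2) = 21×68/248 = 5.76 V, R_Th = R_1‖R_2 = 49.4 kΩ.
Base-emitter loop: V_Th = I_B·R_Th + V_BE + (β+1)I_B·R_E, so I_B = (5.76 − 0.7) / (49.4 + 51×0.12) = 0.0912 mA.
I_C = β·I_B = 50×0.0912 = 4.56 mA, and I_E = (β+1)I_B = 4.65 mA.
V_CE = V_CC − I_C·R_C − I_E·R_E = 21 − 4.56×1.8 − 4.65×0.12 = 12.2 V.
V_CE = 12.2 V > 0.2 V confirms active-region operation.

I_C ≈ 4.6 mA, V_CE ≈ 12 V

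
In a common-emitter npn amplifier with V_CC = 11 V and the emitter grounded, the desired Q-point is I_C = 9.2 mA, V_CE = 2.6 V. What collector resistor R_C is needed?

Collector loop: V_CC = I_C·R_C + V_CE.
R_C = (V_CC − V_CE)/I_C = (11 − 2.6)/9.2 = 0.913 kΩ.

R_C ≈ 0.91 kΩ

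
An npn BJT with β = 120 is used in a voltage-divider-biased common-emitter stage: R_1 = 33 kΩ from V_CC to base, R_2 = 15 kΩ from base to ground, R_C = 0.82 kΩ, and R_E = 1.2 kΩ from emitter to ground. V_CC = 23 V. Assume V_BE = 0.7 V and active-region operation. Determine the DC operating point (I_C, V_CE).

Thevenize the base divider: V_Th = V_CC·R_2/(R_1+R_2) = 23×15/48 = 7.19 V, R_Th = R_1‖R_2 = 10.3 kΩ.
Base-emitter loop: V_Th = I_B·R_Th + V_BE + (β+1)I_B·R_E, so I_B = (7.19 − 0.7) / (10.3 + 121×1.2) = 0.0417 mA.
I_C = β·I_B = 120×0.0417 = 5.01 mA, and I_E = (β+1)I_B = 5.05 mA.
V_CE = V_CC − I_C·R_C − I_E·R_E = 23 − 5.01×0.82 − 5.05×1.2 = 12.8 V.
V_CE = 12.8 V > 0.2 V confirms active-region operation.

I_C ≈ 5 mA, V_CE ≈ 13 V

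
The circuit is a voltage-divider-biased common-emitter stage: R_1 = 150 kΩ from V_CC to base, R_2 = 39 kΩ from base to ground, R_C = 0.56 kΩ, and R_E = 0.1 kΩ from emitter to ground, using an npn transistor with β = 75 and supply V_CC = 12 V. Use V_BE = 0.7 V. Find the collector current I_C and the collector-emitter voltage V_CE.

I_C ≈ 3.5 mA, V_CE ≈ 9.7 V

Thevenize the base divider: V_Th = V_CC·R_2/(R_1+R_2) = 12×39/189 = 2.48 V, R_Th = R_1‖R_2 = 31 kΩ.
Base-emitter loop: V_Th = I_B·R_Th + V_BE + (β+1)I_B·R_E, so I_B = (2.48 − 0.7) / (31 + 76×0.1) = 0.0461 mA.
I_C = β·I_B = 75×0.0461 = 3.46 mA, and I_E = (β+1)I_B = 3.5 mA.
V_CE = V_CC − I_C·R_C − I_E·R_E = 12 − 3.46×0.56 − 3.5×0.1 = 9.71 V.
V_CE = 9.71 V > 0.2 V confirms active-region operation.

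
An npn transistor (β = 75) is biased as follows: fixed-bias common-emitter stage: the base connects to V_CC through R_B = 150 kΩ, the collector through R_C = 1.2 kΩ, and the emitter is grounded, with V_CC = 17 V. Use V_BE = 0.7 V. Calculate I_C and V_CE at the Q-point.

Base loop: V_CC = I_B·R_B + V_BE, so I_B = (17 − 0.7)/150 kΩ = 0.109 mA.
In the active region I_C = β·I_B = 75 × 0.109 = 8.15 mA.
Collector loop: V_CE = V_CC − I_C·R_C = 17 − 8.15×1.2 = 7.22 V.
Since V_CE = 7.22 V > V_CE(sat) ≈ 0.2 V, the transistor is in the active region as assumed.

I_C ≈ 8.2 mA, V_CE ≈ 7.2 V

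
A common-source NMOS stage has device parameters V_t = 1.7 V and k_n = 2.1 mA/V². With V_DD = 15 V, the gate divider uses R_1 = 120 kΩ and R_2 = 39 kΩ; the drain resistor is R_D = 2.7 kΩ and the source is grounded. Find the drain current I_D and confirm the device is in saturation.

I_D ≈ 4.1 mA

V_G = V_DD·R_2/(R_1+R_2) = 15×39/159 = 3.68 V. With the source grounded, V_GS = V_G = 3.68 V.
Assume saturation: I_D = (k_n/2)(V_GS − V_t)² = (2.1/2)×(3.68 − 1.7)² = 1.05×1.98² = 4.11 mA.
V_DS = V_DD − I_D·R_D = 15 − 4.11×2.7 = 3.89 V.
Saturation requires V_DS ≥ V_GS − V_t = 1.98 V; 3.89 ≥ 1.98 ✓.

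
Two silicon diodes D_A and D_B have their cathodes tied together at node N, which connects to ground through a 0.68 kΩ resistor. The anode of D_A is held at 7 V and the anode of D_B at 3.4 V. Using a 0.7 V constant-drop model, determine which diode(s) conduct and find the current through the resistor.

Assume both conduct. Then node N would need to be at both 7−0.7 = 6.3 V and 3.4−0.7 = 2.7 V, which is impossible.
Assume only D_A conducts: V_N = 7 − 0.7 = 6.3 V, so I_R = 6.3/0.68 = 9.26 mA.
Check D_B: its anode-to-cathode voltage is 3.4 − 6.3 = -2.9 V < 0.7 V, so it is off. The assumption is consistent.

Only D_A conducts; I_R ≈ 9.3 mA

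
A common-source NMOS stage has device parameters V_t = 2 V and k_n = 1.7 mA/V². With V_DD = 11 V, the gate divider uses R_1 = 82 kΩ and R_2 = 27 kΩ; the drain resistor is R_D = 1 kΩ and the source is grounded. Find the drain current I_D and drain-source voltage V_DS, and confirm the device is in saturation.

V_G = V_DD·R_2/(R_1+R_2) = 11×27/109 = 2.72 V. With the source grounded, V_GS = V_G = 2.72 V.
Assume saturation: I_D = (k_n/2)(V_GS − V_t)² = (1.7/2)×(2.72 − 2)² = 0.85×0.725² = 0.446 mA.
V_DS = V_DD − I_D·R_D = 11 − 0.446×1 = 10.6 V.
Saturation requires V_DS ≥ V_GS − V_t = 0.725 V; 10.6 ≥ 0.725 ✓.

I_D ≈ 0.45 mA, V_DS ≈ 11 V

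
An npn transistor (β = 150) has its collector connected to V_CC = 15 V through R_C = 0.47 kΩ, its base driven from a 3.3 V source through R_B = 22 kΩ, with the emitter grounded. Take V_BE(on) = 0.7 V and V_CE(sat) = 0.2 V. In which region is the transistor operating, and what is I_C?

active; I_C ≈ 18 mA

Assume active. Base-emitter loop: I_B = (V_BB − V_BE)/R_B = (3.3 − 0.7)/22 = 0.118 mA.
I_C = β·I_B = 150×0.118 = 17.7 mA.
V_CE = V_CC − I_C·R_C = 15 − 17.7×0.47 = 6.67 V > V_CE(sat), so the active-region assumption holds.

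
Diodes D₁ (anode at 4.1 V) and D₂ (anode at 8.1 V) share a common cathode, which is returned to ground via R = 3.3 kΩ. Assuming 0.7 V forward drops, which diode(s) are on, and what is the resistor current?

Assume both conduct. Then node N would need to be at both 4.1−0.7 = 3.4 V and 8.1−0.7 = 7.4 V, which is impossible.
Assume only D₂ conducts: V_N = 8.1 − 0.7 = 7.4 V, so I_R = 7.4/3.3 = 2.24 mA.
Check D₁: its anode-to-cathode voltage is 4.1 − 7.4 = -3.3 V < 0.7 V, so it is off. The assumption is consistent.

Only D₂ conducts; I_R ≈ 2.2 mA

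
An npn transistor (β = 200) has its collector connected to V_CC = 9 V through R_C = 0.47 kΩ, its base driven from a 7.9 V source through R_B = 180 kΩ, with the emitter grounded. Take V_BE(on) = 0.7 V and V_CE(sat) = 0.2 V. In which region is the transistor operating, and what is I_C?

Assume active. Base-emitter loop: I_B = (V_BB − V_BE)/R_B = (7.9 − 0.7)/180 = 0.04 mA.
I_C = β·I_B = 200×0.04 = 8 mA.
V_CE = V_CC − I_C·R_C = 9 − 8×0.47 = 5.24 V > V_CE(sat), so the active-region assumption holds.

active; I_C ≈ 8 mA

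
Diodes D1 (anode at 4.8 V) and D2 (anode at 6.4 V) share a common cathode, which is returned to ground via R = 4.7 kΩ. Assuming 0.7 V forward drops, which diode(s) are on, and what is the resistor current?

Assume both conduct. Then node N would need to be at both 4.8−0.7 = 4.1 V and 6.4−0.7 = 5.7 V, which is impossible.
Assume only D2 conducts: V_N = 6.4 − 0.7 = 5.7 V, so I_R = 5.7/4.7 = 1.21 mA.
Check D1: its anode-to-cathode voltage is 4.8 − 5.7 = -0.9 V < 0.7 V, so it is off. The assumption is consistent.

Only D2 conducts; I_R ≈ 1.2 mA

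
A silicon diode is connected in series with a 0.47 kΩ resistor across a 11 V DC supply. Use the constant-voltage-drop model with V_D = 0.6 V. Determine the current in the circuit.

KVL around the loop: 11 = V_D + I·R = 0.6 + I × 0.47 kΩ.
So I = (11 − 0.6) / 0.47 kΩ = 10.4 / 0.47 = 22.1 mA.

I ≈ 22 mA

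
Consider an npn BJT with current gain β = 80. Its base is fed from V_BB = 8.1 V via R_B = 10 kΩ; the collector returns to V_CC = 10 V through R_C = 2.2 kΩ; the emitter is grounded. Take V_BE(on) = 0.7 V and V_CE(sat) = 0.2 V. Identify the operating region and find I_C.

Assume active: I_B = (8.1 − 0.7)/10 = 0.74 mA, giving I_C = β·I_B = 59.2 mA.
But then V_CE = 10 − 59.2×2.2 = -120 V < V_CE(sat) = 0.2 V — impossible in the active region.
So the transistor is saturated. With V_CE = 0.2 V, I_C = (V_CC − 0.2)/R_C = 9.8/2.2 = 4.45 mA.
Check: β·I_B = 59.2 mA > I_C = 4.45 mA, confirming saturation.

saturation; I_C ≈ 4.5 mA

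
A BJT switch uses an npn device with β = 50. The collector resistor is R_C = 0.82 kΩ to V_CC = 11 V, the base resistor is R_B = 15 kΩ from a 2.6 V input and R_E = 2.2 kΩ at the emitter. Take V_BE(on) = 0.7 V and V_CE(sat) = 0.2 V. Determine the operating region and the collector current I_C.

active; I_C ≈ 0.75 mA

Assume active. Base-emitter loop: I_B = (V_BB − V_BE)/(R_B + (β+1)R_E) = (2.6 − 0.7)/(15 + 51×2.2) = 0.0149 mA.
I_C = β·I_B = 50×0.0149 = 0.747 mA.
V_CE = V_CC − I_C·R_C − I_E·R_E = 11 − 0.747×0.82 − 0.762×2.2 = 8.71 V > V_CE(sat), so the active-region assumption holds.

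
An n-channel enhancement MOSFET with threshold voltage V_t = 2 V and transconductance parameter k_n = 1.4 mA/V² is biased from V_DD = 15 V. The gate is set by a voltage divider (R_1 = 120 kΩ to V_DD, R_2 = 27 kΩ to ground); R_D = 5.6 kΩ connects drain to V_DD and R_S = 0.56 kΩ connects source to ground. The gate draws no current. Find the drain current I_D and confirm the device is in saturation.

I_D ≈ 0.26 mA

V_G = V_DD·R_2/(R_1+R_2) = 15×27/147 = 2.76 V.
Assume saturation: I_D = (k_n/2)(V_GS − V_t)² with V_GS = V_G − I_D·R_S = 2.76 − 0.56·I_D.
Substituting gives 0.22·I_D² − 1.59·I_D + 0.399 = 0, with roots I_D = 0.26 or 6.99 mA.
The root I_D = 6.99 mA gives V_GS = -1.16 V ≤ V_t, so take I_D = 0.26 mA.
Then V_GS = 2.61 V and V_DS = V_DD − I_D(R_D+R_S) = 15 − 0.26×6.16 = 13.4 V.
Saturation requires V_DS ≥ V_GS − V_t = 0.609 V; 13.4 ≥ 0.609 ✓.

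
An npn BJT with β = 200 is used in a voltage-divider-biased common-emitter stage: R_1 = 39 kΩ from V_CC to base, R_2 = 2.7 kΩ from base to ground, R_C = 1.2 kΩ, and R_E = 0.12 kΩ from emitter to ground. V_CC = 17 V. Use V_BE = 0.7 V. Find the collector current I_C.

I_C ≈ 3 mA

Thevenize the base divider: V_Th = V_CC·R_2/(R_1+R_2) = 17×2.7/41.7 = 1.1 V, R_Th = R_1‖R_2 = 2.53 kΩ.
Base-emitter loop: V_Th = I_B·R_Th + V_BE + (β+1)I_B·R_E, so I_B = (1.1 − 0.7) / (2.53 + 201×0.12) = 0.015 mA.
I_C = β·I_B = 200×0.015 = 3.01 mA, and I_E = (β+1)I_B = 3.02 mA.
V_CE = V_CC − I_C·R_C − I_E·R_E = 17 − 3.01×1.2 − 3.02×0.12 = 13 V.
V_CE = 13 V > 0.2 V confirms active-region operation.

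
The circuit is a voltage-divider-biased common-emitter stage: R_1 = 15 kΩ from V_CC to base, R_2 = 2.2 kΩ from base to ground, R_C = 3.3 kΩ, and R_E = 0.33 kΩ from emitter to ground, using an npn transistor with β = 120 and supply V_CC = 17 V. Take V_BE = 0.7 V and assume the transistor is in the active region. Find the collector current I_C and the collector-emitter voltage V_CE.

Thevenize the base divider: V_Th = V_CC·R_2/(R_1+R_2) = 17×2.2/17.2 = 2.17 V, R_Th = R_1‖R_2 = 1.92 kΩ.
Base-emitter loop: V_Th = I_B·R_Th + V_BE + (β+1)I_B·R_E, so I_B = (2.17 − 0.7) / (1.92 + 121×0.33) = 0.0352 mA.
I_C = β·I_B = 120×0.0352 = 4.23 mA, and I_E = (β+1)I_B = 4.26 mA.
V_CE = V_CC − I_C·R_C − I_E·R_E = 17 − 4.23×3.3 − 4.26×0.33 = 1.64 V.
V_CE = 1.64 V > 0.2 V confirms active-region operation.

I_C ≈ 4.2 mA, V_CE ≈ 1.6 V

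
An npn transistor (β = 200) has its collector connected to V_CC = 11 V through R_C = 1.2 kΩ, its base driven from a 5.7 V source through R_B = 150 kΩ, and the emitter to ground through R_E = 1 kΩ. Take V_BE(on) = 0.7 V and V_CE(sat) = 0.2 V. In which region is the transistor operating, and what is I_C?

Assume active. Base-emitter loop: I_B = (V_BB − V_BE)/(R_B + (β+1)R_E) = (5.7 − 0.7)/(150 + 201×1) = 0.0142 mA.
I_C = β·I_B = 200×0.0142 = 2.85 mA.
V_CE = V_CC − I_C·R_C − I_E·R_E = 11 − 2.85×1.2 − 2.86×1 = 4.72 V > V_CE(sat), so the active-region assumption holds.

active; I_C ≈ 2.8 mA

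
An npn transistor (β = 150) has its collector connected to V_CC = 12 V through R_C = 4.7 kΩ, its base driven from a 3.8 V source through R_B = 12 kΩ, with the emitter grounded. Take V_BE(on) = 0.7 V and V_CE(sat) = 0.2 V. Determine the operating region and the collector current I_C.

Assume active: I_B = (3.8 − 0.7)/12 = 0.258 mA, giving I_C = β·I_B = 38.7 mA.
But then V_CE = 12 − 38.7×4.7 = -170 V < V_CE(sat) = 0.2 V — impossible in the active region.
So the transistor is saturated. With V_CE = 0.2 V, I_C = (V_CC − 0.2)/R_C = 11.8/4.7 = 2.51 mA.
Check: β·I_B = 38.7 mA > I_C = 2.51 mA, confirming saturation.

saturation; I_C ≈ 2.5 mA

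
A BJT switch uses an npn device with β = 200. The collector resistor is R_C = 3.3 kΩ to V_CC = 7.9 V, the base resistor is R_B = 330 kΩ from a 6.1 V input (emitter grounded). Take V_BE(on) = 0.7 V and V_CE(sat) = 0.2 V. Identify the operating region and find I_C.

saturation; I_C ≈ 2.3 mA

Assume active: I_B = (6.1 − 0.7)/330 = 0.0164 mA, giving I_C = β·I_B = 3.27 mA.
But then V_CE = 7.9 − 3.27×3.3 = -2.9 V < V_CE(sat) = 0.2 V — impossible in the active region.
So the transistor is saturated. With V_CE = 0.2 V, I_C = (V_CC − 0.2)/R_C = 7.7/3.3 = 2.33 mA.
Check: β·I_B = 3.27 mA > I_C = 2.33 mA, confirming saturation.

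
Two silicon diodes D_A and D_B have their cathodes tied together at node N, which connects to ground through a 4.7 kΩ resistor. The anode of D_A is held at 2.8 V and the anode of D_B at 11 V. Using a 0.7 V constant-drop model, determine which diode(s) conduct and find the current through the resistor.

Only D_B conducts; I_R ≈ 2.2 mA

Assume both conduct. Then node N would need to be at both 2.8−0.7 = 2.1 V and 11−0.7 = 10.3 V, which is impossible.
Assume only D_B conducts: V_N = 11 − 0.7 = 10.3 V, so I_R = 10.3/4.7 = 2.19 mA.
Check D_A: its anode-to-cathode voltage is 2.8 − 10.3 = -7.5 V < 0.7 V, so it is off. The assumption is consistent.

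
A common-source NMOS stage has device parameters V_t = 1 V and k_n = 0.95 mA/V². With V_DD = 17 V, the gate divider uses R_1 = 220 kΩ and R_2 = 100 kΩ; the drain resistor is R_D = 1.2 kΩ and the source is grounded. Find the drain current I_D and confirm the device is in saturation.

V_G = V_DD·R_2/(R_1+R_2) = 17×100/320 = 5.31 V. With the source grounded, V_GS = V_G = 5.31 V.
Assume saturation: I_D = (k_n/2)(V_GS − V_t)² = (0.95/2)×(5.31 − 1)² = 0.475×4.31² = 8.83 mA.
V_DS = V_DD − I_D·R_D = 17 − 8.83×1.2 = 6.4 V.
Saturation requires V_DS ≥ V_GS − V_t = 4.31 V; 6.4 ≥ 4.31 ✓.

I_D ≈ 8.8 mA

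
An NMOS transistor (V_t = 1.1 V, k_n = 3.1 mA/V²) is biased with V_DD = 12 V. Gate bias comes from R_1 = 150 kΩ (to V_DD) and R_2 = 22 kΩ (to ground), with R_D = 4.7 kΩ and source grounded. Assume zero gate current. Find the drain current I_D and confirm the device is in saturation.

I_D ≈ 0.29 mA

V_G = V_DD·R_2/(R_1+R_2) = 12×22/172 = 1.53 V. With the source grounded, V_GS = V_G = 1.53 V.
Assume saturation: I_D = (k_n/2)(V_GS − V_t)² = (3.1/2)×(1.53 − 1.1)² = 1.55×0.435² = 0.293 mA.
V_DS = V_DD − I_D·R_D = 12 − 0.293×4.7 = 10.6 V.
Saturation requires V_DS ≥ V_GS − V_t = 0.435 V; 10.6 ≥ 0.435 ✓.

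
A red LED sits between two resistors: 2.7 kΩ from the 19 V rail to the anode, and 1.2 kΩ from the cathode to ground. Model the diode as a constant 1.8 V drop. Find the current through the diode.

I ≈ 4.4 mA

The two resistors are in series with the diode, so KVL gives 19 = I·2.7 + 1.8 + I·1.2.
I = (19 − 1.8) / (2.7 + 1.2) kΩ = 17.2 / 3.9 = 4.41 mA.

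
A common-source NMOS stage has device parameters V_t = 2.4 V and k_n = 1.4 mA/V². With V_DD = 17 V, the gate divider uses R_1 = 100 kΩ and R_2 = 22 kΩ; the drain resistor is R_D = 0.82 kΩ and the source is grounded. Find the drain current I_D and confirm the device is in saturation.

V_G = V_DD·R_2/(R_1+R_2) = 17×22/122 = 3.07 V. With the source grounded, V_GS = V_G = 3.07 V.
Assume saturation: I_D = (k_n/2)(V_GS − V_t)² = (1.4/2)×(3.07 − 2.4)² = 0.7×0.666² = 0.31 mA.
V_DS = V_DD − I_D·R_D = 17 − 0.31×0.82 = 16.7 V.
Saturation requires V_DS ≥ V_GS − V_t = 0.666 V; 16.7 ≥ 0.666 ✓.

I_D ≈ 0.31 mA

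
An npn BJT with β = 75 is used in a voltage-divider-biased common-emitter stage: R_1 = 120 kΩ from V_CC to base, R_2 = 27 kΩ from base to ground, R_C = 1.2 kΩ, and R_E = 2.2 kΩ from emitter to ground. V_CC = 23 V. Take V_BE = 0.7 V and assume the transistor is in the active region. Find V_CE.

Thevenize the base divider: V_Th = V_CC·R_2/(R_1+R_2) = 23×27/147 = 4.22 V, R_Th = R_1‖R_2 = 22 kΩ.
Base-emitter loop: V_Th = I_B·R_Th + V_BE + (β+1)I_B·R_E, so I_B = (4.22 − 0.7) / (22 + 76×2.2) = 0.0186 mA.
I_C = β·I_B = 75×0.0186 = 1.4 mA, and I_E = (β+1)I_B = 1.42 mA.
V_CE = V_CC − I_C·R_C − I_E·R_E = 23 − 1.4×1.2 − 1.42×2.2 = 18.2 V.
V_CE = 18.2 V > 0.2 V confirms active-region operation.

V_CE ≈ 18 V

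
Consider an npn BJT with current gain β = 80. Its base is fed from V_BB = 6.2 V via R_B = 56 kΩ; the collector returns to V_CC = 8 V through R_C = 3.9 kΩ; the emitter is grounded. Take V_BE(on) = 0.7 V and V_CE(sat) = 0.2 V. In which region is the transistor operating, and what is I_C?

Assume active: I_B = (6.2 − 0.7)/56 = 0.0982 mA, giving I_C = β·I_B = 7.86 mA.
But then V_CE = 8 − 7.86×3.9 = -22.6 V < V_CE(sat) = 0.2 V — impossible in the active region.
So the transistor is saturated. With V_CE = 0.2 V, I_C = (V_CC − 0.2)/R_C = 7.8/3.9 = 2 mA.
Check: β·I_B = 7.86 mA > I_C = 2 mA, confirming saturation.

saturation; I_C ≈ 2 mA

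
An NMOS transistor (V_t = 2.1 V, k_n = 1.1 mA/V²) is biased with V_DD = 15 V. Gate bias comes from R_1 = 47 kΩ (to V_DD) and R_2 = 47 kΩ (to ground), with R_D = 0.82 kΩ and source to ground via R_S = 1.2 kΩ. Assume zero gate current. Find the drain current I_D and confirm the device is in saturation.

V_G = V_DD·R_2/(R_1+R_2) = 15×47/94 = 7.5 V.
Assume saturation: I_D = (k_n/2)(V_GS − V_t)² with V_GS = V_G − I_D·R_S = 7.5 − 1.2·I_D.
Substituting gives 0.792·I_D² − 8.13·I_D + 16 = 0, with roots I_D = 2.67 or 7.6 mA.
The root I_D = 7.6 mA gives V_GS = -1.62 V ≤ V_t, so take I_D = 2.67 mA.
Then V_GS = 4.3 V and V_DS = V_DD − I_D(R_D+R_S) = 15 − 2.67×2.02 = 9.62 V.
Saturation requires V_DS ≥ V_GS − V_t = 2.2 V; 9.62 ≥ 2.2 ✓.

I_D ≈ 2.7 mA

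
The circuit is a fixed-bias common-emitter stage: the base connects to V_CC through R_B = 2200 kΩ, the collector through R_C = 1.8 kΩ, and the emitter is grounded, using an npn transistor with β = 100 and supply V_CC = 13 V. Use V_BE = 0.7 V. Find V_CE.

Base loop: V_CC = I_B·R_B + V_BE, so I_B = (13 − 0.7)/2200 kΩ = 0.00559 mA.
In the active region I_C = β·I_B = 100 × 0.00559 = 0.559 mA.
Collector loop: V_CE = V_CC − I_C·R_C = 13 − 0.559×1.8 = 12 V.
Since V_CE = 12 V > V_CE(sat) ≈ 0.2 V, the transistor is in the active region as assumed.

V_CE ≈ 12 V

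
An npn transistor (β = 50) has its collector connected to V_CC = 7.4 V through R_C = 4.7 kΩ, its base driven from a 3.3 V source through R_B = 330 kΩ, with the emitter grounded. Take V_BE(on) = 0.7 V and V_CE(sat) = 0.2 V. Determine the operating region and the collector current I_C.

active; I_C ≈ 0.39 mA

Assume active. Base-emitter loop: I_B = (V_BB − V_BE)/R_B = (3.3 − 0.7)/330 = 0.00788 mA.
I_C = β·I_B = 50×0.00788 = 0.394 mA.
V_CE = V_CC − I_C·R_C = 7.4 − 0.394×4.7 = 5.55 V > V_CE(sat), so the active-region assumption holds.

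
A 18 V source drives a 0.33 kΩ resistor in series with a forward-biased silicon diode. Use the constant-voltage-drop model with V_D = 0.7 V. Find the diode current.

KVL around the loop: 18 = V_D + I·R = 0.7 + I × 0.33 kΩ.
So I = (18 − 0.7) / 0.33 kΩ = 17.3 / 0.33 = 52.4 mA.

I ≈ 52 mA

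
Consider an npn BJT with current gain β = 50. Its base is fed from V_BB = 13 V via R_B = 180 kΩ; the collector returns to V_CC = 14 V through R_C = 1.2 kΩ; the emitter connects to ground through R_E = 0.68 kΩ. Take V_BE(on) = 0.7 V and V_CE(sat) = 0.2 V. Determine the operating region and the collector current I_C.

Assume active. Base-emitter loop: I_B = (V_BB − V_BE)/(R_B + (β+1)R_E) = (13 − 0.7)/(180 + 51×0.68) = 0.0573 mA.
I_C = β·I_B = 50×0.0573 = 2.86 mA.
V_CE = V_CC − I_C·R_C − I_E·R_E = 14 − 2.86×1.2 − 2.92×0.68 = 8.58 V > V_CE(sat), so the active-region assumption holds.

active; I_C ≈ 2.9 mA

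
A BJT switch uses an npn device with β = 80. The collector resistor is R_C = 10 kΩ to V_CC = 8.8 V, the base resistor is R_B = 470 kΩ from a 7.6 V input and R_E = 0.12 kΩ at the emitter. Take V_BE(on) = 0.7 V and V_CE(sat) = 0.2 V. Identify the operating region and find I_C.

saturation; I_C ≈ 0.85 mA

Assume active: I_B = (7.6 − 0.7)/(470 + 81×0.12) = 0.0144 mA, I_C = β·I_B = 1.15 mA.
Then V_CE = 8.8 − 1.15×10 − 1.17×0.12 = -2.85 V < 0.2 V — the active assumption fails.
Re-solve with V_CE = 0.2 V. KCL at the emitter: V_E/R_E = (V_BB−0.7−V_E)/R_B + (V_CC−0.2−V_E)/R_C, giving V_E = 0.104 V.
I_C = (V_CC − 0.2 − V_E)/R_C = (8.6 − 0.104)/10 = 0.85 mA.
Check: I_B = (6.9 − 0.104)/470 = 0.0145 mA, and β·I_B = 1.16 mA > I_C, confirming saturation.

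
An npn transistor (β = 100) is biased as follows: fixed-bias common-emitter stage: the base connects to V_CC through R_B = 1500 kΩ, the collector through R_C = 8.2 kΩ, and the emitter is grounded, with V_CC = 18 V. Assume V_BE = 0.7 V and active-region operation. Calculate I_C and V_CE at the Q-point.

I_C ≈ 1.2 mA, V_CE ≈ 8.5 V

Base loop: V_CC = I_B·R_B + V_BE, so I_B = (18 − 0.7)/1500 kΩ = 0.0115 mA.
In the active region I_C = β·I_B = 100 × 0.0115 = 1.15 mA.
Collector loop: V_CE = V_CC − I_C·R_C = 18 − 1.15×8.2 = 8.54 V.
Since V_CE = 8.54 V > V_CE(sat) ≈ 0.2 V, the transistor is in the active region as assumed.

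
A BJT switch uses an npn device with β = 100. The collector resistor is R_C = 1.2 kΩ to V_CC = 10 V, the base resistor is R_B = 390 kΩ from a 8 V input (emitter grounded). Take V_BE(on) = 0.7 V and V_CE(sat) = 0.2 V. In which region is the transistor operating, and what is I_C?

Assume active. Base-emitter loop: I_B = (V_BB − V_BE)/R_B = (8 − 0.7)/390 = 0.0187 mA.
I_C = β·I_B = 100×0.0187 = 1.87 mA.
V_CE = V_CC − I_C·R_C = 10 − 1.87×1.2 = 7.75 V > V_CE(sat), so the active-region assumption holds.

active; I_C ≈ 1.9 mA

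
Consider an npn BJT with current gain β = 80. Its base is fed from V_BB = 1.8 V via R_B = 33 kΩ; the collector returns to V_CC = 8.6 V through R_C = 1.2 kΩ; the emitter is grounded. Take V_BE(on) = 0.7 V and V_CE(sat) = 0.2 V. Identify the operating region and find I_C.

Assume active. Base-emitter loop: I_B = (V_BB − V_BE)/R_B = (1.8 − 0.7)/33 = 0.0333 mA.
I_C = β·I_B = 80×0.0333 = 2.67 mA.
V_CE = V_CC − I_C·R_C = 8.6 − 2.67×1.2 = 5.4 V > V_CE(sat), so the active-region assumption holds.

active; I_C ≈ 2.7 mA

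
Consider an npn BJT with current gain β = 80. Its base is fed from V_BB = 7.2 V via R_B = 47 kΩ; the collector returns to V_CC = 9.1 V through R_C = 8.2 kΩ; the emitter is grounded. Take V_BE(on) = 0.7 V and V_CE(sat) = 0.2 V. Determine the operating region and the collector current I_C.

Assume active: I_B = (7.2 − 0.7)/47 = 0.138 mA, giving I_C = β·I_B = 11.1 mA.
But then V_CE = 9.1 − 11.1×8.2 = -81.6 V < V_CE(sat) = 0.2 V — impossible in the active region.
So the transistor is saturated. With V_CE = 0.2 V, I_C = (V_CC − 0.2)/R_C = 8.9/8.2 = 1.09 mA.
Check: β·I_B = 11.1 mA > I_C = 1.09 mA, confirming saturation.

saturation; I_C ≈ 1.1 mA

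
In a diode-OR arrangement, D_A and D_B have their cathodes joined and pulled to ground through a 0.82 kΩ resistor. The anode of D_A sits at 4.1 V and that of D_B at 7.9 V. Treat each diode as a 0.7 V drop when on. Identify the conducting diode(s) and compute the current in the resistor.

Assume both conduct. Then node N would need to be at both 4.1−0.7 = 3.4 V and 7.9−0.7 = 7.2 V, which is impossible.
Assume only D_B conducts: V_N = 7.9 − 0.7 = 7.2 V, so I_R = 7.2/0.82 = 8.78 mA.
Check D_A: its anode-to-cathode voltage is 4.1 − 7.2 = -3.1 V < 0.7 V, so it is off. The assumption is consistent.

Only D_B conducts; I_R ≈ 8.8 mA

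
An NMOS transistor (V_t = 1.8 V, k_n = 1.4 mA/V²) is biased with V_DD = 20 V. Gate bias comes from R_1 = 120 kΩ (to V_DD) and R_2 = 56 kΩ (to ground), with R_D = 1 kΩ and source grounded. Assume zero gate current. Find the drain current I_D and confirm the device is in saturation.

V_G = V_DD·R_2/(R_1+R_2) = 20×56/176 = 6.36 V. With the source grounded, V_GS = V_G = 6.36 V.
Assume saturation: I_D = (k_n/2)(V_GS − V_t)² = (1.4/2)×(6.36 − 1.8)² = 0.7×4.56² = 14.6 mA.
V_DS = V_DD − I_D·R_D = 20 − 14.6×1 = 5.42 V.
Saturation requires V_DS ≥ V_GS − V_t = 4.56 V; 5.42 ≥ 4.56 ✓.

I_D ≈ 15 mA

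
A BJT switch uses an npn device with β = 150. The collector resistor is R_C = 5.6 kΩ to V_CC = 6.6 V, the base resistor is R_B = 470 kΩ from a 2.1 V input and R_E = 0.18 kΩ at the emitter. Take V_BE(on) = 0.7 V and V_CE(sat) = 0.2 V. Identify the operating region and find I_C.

Assume active. Base-emitter loop: I_B = (V_BB − V_BE)/(R_B + (β+1)R_E) = (2.1 − 0.7)/(470 + 151×0.18) = 0.00282 mA.
I_C = β·I_B = 150×0.00282 = 0.422 mA.
V_CE = V_CC − I_C·R_C − I_E·R_E = 6.6 − 0.422×5.6 − 0.425×0.18 = 4.16 V > V_CE(sat), so the active-region assumption holds.

active; I_C ≈ 0.42 mA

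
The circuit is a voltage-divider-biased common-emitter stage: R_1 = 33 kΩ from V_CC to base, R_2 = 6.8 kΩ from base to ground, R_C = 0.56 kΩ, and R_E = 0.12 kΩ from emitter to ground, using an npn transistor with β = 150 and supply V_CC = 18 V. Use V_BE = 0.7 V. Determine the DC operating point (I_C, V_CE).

Thevenize the base divider: V_Th = V_CC·R_2/(R_1+R_2) = 18×6.8/39.8 = 3.08 V, R_Th = R_1‖R_2 = 5.64 kΩ.
Base-emitter loop: V_Th = I_B·R_Th + V_BE + (β+1)I_B·R_E, so I_B = (3.08 − 0.7) / (5.64 + 151×0.12) = 0.1 mA.
I_C = β·I_B = 150×0.1 = 15 mA, and I_E = (β+1)I_B = 15.1 mA.
V_CE = V_CC − I_C·R_C − I_E·R_E = 18 − 15×0.56 − 15.1×0.12 = 7.79 V.
V_CE = 7.79 V > 0.2 V confirms active-region operation.

I_C ≈ 15 mA, V_CE ≈ 7.8 V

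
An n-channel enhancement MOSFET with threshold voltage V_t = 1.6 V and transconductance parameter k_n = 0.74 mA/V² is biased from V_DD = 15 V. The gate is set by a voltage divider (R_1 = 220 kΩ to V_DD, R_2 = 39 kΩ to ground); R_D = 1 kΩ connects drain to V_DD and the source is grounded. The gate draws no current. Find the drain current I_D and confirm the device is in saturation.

V_G = V_DD·R_2/(R_1+R_2) = 15×39/259 = 2.26 V. With the source grounded, V_GS = V_G = 2.26 V.
Assume saturation: I_D = (k_n/2)(V_GS − V_t)² = (0.74/2)×(2.26 − 1.6)² = 0.37×0.659² = 0.161 mA.
V_DS = V_DD − I_D·R_D = 15 − 0.161×1 = 14.8 V.
Saturation requires V_DS ≥ V_GS − V_t = 0.659 V; 14.8 ≥ 0.659 ✓.

I_D ≈ 0.16 mA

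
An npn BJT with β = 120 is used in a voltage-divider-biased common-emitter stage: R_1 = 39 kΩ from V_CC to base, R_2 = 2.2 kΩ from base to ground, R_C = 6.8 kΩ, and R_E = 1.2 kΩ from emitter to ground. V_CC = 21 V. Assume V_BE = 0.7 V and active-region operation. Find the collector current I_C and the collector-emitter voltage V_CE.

Thevenize the base divider: V_Th = V_CC·R_2/(R_1+R_2) = 21×2.2/41.2 = 1.12 V, R_Th = R_1‖R_2 = 2.08 kΩ.
Base-emitter loop: V_Th = I_B·R_Th + V_BE + (β+1)I_B·R_E, so I_B = (1.12 − 0.7) / (2.08 + 121×1.2) = 0.00286 mA.
I_C = β·I_B = 120×0.00286 = 0.343 mA, and I_E = (β+1)I_B = 0.346 mA.
V_CE = V_CC − I_C·R_C − I_E·R_E = 21 − 0.343×6.8 − 0.346×1.2 = 18.3 V.
V_CE = 18.3 V > 0.2 V confirms active-region operation.

I_C ≈ 0.34 mA, V_CE ≈ 18 V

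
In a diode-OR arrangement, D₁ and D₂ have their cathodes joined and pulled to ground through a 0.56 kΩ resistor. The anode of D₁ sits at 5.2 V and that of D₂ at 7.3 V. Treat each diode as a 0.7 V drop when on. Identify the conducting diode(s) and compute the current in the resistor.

Only D₂ conducts; I_R ≈ 12 mA

Assume both conduct. Then node N would need to be at both 5.2−0.7 = 4.5 V and 7.3−0.7 = 6.6 V, which is impossible.
Assume only D₂ conducts: V_N = 7.3 − 0.7 = 6.6 V, so I_R = 6.6/0.56 = 11.8 mA.
Check D₁: its anode-to-cathode voltage is 5.2 − 6.6 = -1.4 V < 0.7 V, so it is off. The assumption is consistent.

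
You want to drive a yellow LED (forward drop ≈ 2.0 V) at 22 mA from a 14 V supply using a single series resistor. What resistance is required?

The resistor drops V_S − V_D = 14 − 2.0 = 12 V at 22 mA.
R = 12 V / 22 mA = 0.545 kΩ.

R ≈ 0.55 kΩ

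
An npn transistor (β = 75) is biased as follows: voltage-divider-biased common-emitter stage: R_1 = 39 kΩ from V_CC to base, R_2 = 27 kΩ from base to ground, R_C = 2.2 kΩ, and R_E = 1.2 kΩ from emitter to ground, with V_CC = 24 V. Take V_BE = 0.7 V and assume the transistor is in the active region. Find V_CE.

V_CE ≈ 2.2 V

Thevenize the base divider: V_Th = V_CC·R_2/(R_1+R_2) = 24×27/66 = 9.82 V, R_Th = R_1‖R_2 = 16 kΩ.
Base-emitter loop: V_Th = I_B·R_Th + V_BE + (β+1)I_B·R_E, so I_B = (9.82 − 0.7) / (16 + 76×1.2) = 0.0851 mA.
I_C = β·I_B = 75×0.0851 = 6.38 mA, and I_E = (β+1)I_B = 6.47 mA.
V_CE = V_CC − I_C·R_C − I_E·R_E = 24 − 6.38×2.2 − 6.47×1.2 = 2.2 V.
V_CE = 2.2 V > 0.2 V confirms active-region operation.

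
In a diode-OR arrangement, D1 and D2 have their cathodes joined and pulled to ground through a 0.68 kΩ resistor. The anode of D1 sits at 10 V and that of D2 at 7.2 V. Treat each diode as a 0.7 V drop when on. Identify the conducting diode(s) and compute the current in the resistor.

Only D1 conducts; I_R ≈ 14 mA

Assume both conduct. Then node N would need to be at both 10−0.7 = 9.3 V and 7.2−0.7 = 6.5 V, which is impossible.
Assume only D1 conducts: V_N = 10 − 0.7 = 9.3 V, so I_R = 9.3/0.68 = 13.7 mA.
Check D2: its anode-to-cathode voltage is 7.2 − 9.3 = -2.1 V < 0.7 V, so it is off. The assumption is consistent.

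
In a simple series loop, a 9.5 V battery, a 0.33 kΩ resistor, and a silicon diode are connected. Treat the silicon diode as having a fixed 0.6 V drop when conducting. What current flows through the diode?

I ≈ 27 mA

KVL around the loop: 9.5 = V_D + I·R = 0.6 + I × 0.33 kΩ.
So I = (9.5 − 0.6) / 0.33 kΩ = 8.9 / 0.33 = 27 mA.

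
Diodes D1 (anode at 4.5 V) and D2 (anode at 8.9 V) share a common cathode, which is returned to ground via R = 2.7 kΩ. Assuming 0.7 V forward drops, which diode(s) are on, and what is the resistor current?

Only D2 conducts; I_R ≈ 3 mA

Assume both conduct. Then node N would need to be at both 4.5−0.7 = 3.8 V and 8.9−0.7 = 8.2 V, which is impossible.
Assume only D2 conducts: V_N = 8.9 − 0.7 = 8.2 V, so I_R = 8.2/2.7 = 3.04 mA.
Check D1: its anode-to-cathode voltage is 4.5 − 8.2 = -3.7 V < 0.7 V, so it is off. The assumption is consistent.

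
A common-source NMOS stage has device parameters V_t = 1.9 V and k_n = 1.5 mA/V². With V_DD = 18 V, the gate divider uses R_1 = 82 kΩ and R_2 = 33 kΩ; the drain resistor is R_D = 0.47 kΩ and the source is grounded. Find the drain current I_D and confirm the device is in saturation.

V_G = V_DD·R_2/(R_1+R_2) = 18×33/115 = 5.17 V. With the source grounded, V_GS = V_G = 5.17 V.
Assume saturation: I_D = (k_n/2)(V_GS − V_t)² = (1.5/2)×(5.17 − 1.9)² = 0.75×3.27² = 8 mA.
V_DS = V_DD − I_D·R_D = 18 − 8×0.47 = 14.2 V.
Saturation requires V_DS ≥ V_GS − V_t = 3.27 V; 14.2 ≥ 3.27 ✓.

I_D ≈ 8 mA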